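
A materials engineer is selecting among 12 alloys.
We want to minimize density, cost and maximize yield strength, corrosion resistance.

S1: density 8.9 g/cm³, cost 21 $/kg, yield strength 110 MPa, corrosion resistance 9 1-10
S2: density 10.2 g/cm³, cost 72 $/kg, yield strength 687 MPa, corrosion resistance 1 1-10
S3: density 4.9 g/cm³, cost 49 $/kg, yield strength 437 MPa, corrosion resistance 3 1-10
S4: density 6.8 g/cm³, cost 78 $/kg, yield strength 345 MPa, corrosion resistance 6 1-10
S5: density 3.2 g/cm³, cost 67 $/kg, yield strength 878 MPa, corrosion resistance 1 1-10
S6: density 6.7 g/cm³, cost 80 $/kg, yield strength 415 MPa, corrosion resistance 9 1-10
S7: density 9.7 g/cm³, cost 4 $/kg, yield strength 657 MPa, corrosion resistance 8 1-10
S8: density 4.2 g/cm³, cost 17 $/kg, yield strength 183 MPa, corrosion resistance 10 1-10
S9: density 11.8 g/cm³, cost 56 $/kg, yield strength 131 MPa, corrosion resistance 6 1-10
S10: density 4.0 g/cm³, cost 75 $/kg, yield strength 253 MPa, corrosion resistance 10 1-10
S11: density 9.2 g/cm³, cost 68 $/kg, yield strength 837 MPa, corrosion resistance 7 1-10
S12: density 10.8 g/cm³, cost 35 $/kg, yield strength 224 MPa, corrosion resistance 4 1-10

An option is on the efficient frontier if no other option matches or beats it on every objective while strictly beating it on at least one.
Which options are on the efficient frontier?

S3, S4, S5, S6, S7, S8, S10, S11

S1: dominated by S8 (density 4.2≤8.9, cost 17≤21, yield strength 183≥110, corrosion resistance 10≥9).
S2: dominated by S5 (density 3.2≤10.2, cost 67≤72, yield strength 878≥687, corrosion resistance 1≥1).
S3: not dominated.
S4: not dominated.
S5: not dominated (best density).
S6: not dominated.
S7: not dominated (best cost).
S8: not dominated.
S9: dominated by S7 (density 9.7≤11.8, cost 4≤56, yield strength 657≥131, corrosion resistance 8≥6).
S10: not dominated.
S11: not dominated.
S12: dominated by S7 (density 9.7≤10.8, cost 4≤35, yield strength 657≥224, corrosion resistance 8≥4).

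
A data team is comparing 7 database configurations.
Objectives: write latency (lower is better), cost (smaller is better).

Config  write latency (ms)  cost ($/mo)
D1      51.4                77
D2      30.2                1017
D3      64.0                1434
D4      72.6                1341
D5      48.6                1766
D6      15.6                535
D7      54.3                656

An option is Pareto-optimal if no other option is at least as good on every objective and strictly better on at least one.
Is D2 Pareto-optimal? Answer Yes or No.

No

D6 vs D2: write latency 15.6≤30.2, cost 535≤1017 — D6 is at least as good on every objective and strictly better on at least one, so D6 dominates D2.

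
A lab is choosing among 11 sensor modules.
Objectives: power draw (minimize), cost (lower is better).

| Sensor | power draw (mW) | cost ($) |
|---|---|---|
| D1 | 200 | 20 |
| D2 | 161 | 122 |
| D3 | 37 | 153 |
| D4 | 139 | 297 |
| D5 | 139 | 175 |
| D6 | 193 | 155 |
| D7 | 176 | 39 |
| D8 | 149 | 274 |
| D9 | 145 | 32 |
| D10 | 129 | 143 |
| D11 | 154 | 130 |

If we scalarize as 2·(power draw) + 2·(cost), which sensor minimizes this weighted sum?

D9

D1: 2·200 + 2·20 = 440
D2: 2·161 + 2·122 = 566
D3: 2·37 + 2·153 = 380
D4: 2·139 + 2·297 = 872
D5: 2·139 + 2·175 = 628
D6: 2·193 + 2·155 = 696
D7: 2·176 + 2·39 = 430
D8: 2·149 + 2·274 = 846
D9: 2·145 + 2·32 = 354
D10: 2·129 + 2·143 = 544
D11: 2·154 + 2·130 = 568
Lowest: D9 at 354.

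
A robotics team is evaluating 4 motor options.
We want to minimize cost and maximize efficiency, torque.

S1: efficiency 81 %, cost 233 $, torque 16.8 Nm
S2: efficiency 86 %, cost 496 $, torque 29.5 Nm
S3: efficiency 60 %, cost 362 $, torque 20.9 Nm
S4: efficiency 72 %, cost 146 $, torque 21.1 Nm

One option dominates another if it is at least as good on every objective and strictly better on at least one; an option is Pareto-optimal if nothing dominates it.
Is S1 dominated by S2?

No

S2 vs S1: S2 is worse on cost (496 vs 233), so it does not dominate S1.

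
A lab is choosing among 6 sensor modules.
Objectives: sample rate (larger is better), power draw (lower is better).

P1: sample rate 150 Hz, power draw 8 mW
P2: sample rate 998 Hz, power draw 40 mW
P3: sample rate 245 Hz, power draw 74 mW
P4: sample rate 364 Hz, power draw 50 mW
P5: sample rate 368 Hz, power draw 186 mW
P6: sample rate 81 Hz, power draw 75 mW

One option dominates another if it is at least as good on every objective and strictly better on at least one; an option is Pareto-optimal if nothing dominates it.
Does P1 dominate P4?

P1 vs P4: P1 is worse on sample rate (150 vs 364), so it does not dominate P4.

No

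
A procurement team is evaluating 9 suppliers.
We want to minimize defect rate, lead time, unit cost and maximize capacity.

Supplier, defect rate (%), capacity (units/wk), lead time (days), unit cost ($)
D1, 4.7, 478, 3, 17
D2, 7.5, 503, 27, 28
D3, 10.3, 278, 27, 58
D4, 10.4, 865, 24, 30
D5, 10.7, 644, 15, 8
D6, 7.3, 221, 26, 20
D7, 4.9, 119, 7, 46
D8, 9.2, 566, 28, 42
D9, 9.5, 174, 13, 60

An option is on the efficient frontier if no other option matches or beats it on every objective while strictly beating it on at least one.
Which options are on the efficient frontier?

D1: not dominated (best defect rate).
D2: not dominated.
D3: dominated by D1 (defect rate 4.7≤10.3, capacity 478≥278, lead time 3≤27, unit cost 17≤58).
D4: not dominated (best capacity).
D5: not dominated (best unit cost).
D6: dominated by D1 (defect rate 4.7≤7.3, capacity 478≥221, lead time 3≤26, unit cost 17≤20).
D7: dominated by D1 (defect rate 4.7≤4.9, capacity 478≥119, lead time 3≤7, unit cost 17≤46).
D8: not dominated.
D9: dominated by D1 (defect rate 4.7≤9.5, capacity 478≥174, lead time 3≤13, unit cost 17≤60).

D1, D2, D4, D5, D8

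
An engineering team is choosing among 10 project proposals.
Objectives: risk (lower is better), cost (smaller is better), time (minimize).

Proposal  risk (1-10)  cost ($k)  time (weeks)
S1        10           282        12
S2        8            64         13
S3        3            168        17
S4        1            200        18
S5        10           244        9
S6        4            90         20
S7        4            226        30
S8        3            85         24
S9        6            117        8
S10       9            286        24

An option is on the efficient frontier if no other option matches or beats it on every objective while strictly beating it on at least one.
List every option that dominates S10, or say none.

S2, S3, S4, S6, S8, S9

S2: risk 8≤9, cost 64≤286, time 13≤24 — dominates S10.
S3: risk 3≤9, cost 168≤286, time 17≤24 — dominates S10.
S4: risk 1≤9, cost 200≤286, time 18≤24 — dominates S10.
S6: risk 4≤9, cost 90≤286, time 20≤24 — dominates S10.
S8: risk 3≤9, cost 85≤286, time 24≤24 — dominates S10.
S9: risk 6≤9, cost 117≤286, time 8≤24 — dominates S10.
Others (S1, S5, S7) are each worse than S10 on at least one objective.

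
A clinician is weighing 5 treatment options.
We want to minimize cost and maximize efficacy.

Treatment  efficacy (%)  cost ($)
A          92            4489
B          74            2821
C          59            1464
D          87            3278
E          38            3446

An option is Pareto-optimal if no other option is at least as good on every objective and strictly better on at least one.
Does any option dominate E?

B vs E: efficacy 74≥38, cost 2821≤3446 — B is at least as good on every objective and strictly better on at least one, so B dominates E.

Yes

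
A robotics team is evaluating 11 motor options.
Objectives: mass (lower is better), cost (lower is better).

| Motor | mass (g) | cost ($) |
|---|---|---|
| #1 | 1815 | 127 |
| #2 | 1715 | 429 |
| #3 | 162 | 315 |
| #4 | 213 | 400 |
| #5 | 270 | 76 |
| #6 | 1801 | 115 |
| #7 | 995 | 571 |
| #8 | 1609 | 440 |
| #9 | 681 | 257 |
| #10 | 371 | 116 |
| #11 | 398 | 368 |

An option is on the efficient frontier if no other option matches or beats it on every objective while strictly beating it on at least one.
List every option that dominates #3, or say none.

none

#1: worse on mass (1815 vs 162).
#2: worse on mass (1715 vs 162).
#4: worse on mass (213 vs 162).
#5: worse on mass (270 vs 162).
#6: worse on mass (1801 vs 162).
#7: worse on mass (995 vs 162).
#8: worse on mass (1609 vs 162).
#9: worse on mass (681 vs 162).
#10: worse on mass (371 vs 162).
#11: worse on mass (398 vs 162).
No option dominates #3.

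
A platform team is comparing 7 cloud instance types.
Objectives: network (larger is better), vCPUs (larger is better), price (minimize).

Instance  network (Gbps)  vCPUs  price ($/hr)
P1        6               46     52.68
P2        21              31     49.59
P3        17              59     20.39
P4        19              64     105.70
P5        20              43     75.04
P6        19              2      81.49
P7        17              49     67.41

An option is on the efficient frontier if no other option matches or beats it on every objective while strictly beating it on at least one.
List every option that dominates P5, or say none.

none

P1: worse on network (6 vs 20).
P2: worse on vCPUs (31 vs 43).
P3: worse on network (17 vs 20).
P4: worse on network (19 vs 20).
P6: worse on network (19 vs 20).
P7: worse on network (17 vs 20).
No option dominates P5.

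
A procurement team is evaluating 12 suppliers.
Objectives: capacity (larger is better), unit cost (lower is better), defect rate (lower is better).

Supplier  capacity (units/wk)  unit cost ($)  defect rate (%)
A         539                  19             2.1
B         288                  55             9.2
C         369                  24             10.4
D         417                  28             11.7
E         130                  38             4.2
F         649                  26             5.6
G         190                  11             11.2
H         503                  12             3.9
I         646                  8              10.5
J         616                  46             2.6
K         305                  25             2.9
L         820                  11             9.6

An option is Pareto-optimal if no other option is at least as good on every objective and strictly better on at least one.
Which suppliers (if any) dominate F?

A: worse on capacity (539 vs 649).
B: worse on capacity (288 vs 649).
C: worse on capacity (369 vs 649).
D: worse on capacity (417 vs 649).
E: worse on capacity (130 vs 649).
G: worse on capacity (190 vs 649).
H: worse on capacity (503 vs 649).
I: worse on capacity (646 vs 649).
J: worse on capacity (616 vs 649).
K: worse on capacity (305 vs 649).
L: worse on defect rate (9.6 vs 5.6).
No option dominates F.

none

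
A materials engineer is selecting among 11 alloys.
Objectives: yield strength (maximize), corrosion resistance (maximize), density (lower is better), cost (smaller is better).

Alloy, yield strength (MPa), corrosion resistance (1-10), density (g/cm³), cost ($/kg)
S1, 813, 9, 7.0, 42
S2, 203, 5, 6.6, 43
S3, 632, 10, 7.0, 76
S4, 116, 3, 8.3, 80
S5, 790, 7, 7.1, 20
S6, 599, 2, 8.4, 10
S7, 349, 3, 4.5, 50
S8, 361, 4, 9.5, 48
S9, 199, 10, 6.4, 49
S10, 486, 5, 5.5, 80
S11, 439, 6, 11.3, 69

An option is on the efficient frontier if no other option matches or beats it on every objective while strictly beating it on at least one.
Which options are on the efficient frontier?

S1, S2, S3, S5, S6, S7, S9, S10

S1: not dominated (best yield strength).
S2: not dominated.
S3: not dominated.
S4: dominated by S1 (yield strength 813≥116, corrosion resistance 9≥3, density 7.0≤8.3, cost 42≤80).
S5: not dominated.
S6: not dominated (best cost).
S7: not dominated (best density).
S8: dominated by S1 (yield strength 813≥361, corrosion resistance 9≥4, density 7.0≤9.5, cost 42≤48).
S9: not dominated.
S10: not dominated.
S11: dominated by S1 (yield strength 813≥439, corrosion resistance 9≥6, density 7.0≤11.3, cost 42≤69).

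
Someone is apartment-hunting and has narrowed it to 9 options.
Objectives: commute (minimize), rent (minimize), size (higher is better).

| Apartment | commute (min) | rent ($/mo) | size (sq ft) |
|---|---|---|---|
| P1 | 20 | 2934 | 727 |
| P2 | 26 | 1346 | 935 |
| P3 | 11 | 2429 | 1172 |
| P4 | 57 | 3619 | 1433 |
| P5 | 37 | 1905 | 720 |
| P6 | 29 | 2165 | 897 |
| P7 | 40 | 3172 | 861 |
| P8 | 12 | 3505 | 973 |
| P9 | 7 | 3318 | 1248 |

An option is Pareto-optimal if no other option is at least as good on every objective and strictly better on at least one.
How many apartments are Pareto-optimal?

4

P1: dominated by P3 (commute 11≤20, rent 2429≤2934, size 1172≥727).
P2: not dominated (best rent).
P3: not dominated.
P4: not dominated (best size).
P5: dominated by P2 (commute 26≤37, rent 1346≤1905, size 935≥720).
P6: dominated by P2 (commute 26≤29, rent 1346≤2165, size 935≥897).
P7: dominated by P2 (commute 26≤40, rent 1346≤3172, size 935≥861).
P8: dominated by P3 (commute 11≤12, rent 2429≤3505, size 1172≥973).
P9: not dominated (best commute).
Pareto-optimal: P2, P3, P4, P9 → 4.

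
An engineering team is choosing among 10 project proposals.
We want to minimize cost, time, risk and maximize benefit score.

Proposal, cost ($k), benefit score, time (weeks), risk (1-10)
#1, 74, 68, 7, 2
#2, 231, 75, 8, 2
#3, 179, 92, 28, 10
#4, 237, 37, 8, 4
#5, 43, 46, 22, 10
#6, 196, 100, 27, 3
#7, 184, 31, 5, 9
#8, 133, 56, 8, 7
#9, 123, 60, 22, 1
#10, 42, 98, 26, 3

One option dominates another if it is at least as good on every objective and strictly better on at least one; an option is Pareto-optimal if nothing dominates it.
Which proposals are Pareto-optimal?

#1, #2, #5, #6, #7, #9, #10

#1: not dominated.
#2: not dominated.
#3: dominated by #10 (cost 42≤179, benefit score 98≥92, time 26≤28, risk 3≤10).
#4: dominated by #1 (cost 74≤237, benefit score 68≥37, time 7≤8, risk 2≤4).
#5: not dominated.
#6: not dominated (best benefit score).
#7: not dominated (best time).
#8: dominated by #1 (cost 74≤133, benefit score 68≥56, time 7≤8, risk 2≤7).
#9: not dominated (best risk).
#10: not dominated (best cost).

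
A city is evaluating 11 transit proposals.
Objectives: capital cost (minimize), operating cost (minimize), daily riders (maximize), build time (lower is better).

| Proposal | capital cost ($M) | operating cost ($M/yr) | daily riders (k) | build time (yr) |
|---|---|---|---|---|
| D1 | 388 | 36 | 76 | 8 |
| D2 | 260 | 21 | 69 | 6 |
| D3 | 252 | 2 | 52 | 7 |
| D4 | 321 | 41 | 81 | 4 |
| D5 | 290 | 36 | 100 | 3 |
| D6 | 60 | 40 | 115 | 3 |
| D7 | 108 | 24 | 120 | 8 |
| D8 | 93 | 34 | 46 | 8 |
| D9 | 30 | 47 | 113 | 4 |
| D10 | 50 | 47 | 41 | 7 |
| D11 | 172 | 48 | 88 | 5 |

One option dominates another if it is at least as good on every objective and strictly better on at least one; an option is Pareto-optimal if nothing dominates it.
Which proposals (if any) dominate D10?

D9: capital cost 30≤50, operating cost 47≤47, daily riders 113≥41, build time 4≤7 — dominates D10.
Others (D1, D2, D3, D4, D5, D6, D7, D8, D11) are each worse than D10 on at least one objective.

D9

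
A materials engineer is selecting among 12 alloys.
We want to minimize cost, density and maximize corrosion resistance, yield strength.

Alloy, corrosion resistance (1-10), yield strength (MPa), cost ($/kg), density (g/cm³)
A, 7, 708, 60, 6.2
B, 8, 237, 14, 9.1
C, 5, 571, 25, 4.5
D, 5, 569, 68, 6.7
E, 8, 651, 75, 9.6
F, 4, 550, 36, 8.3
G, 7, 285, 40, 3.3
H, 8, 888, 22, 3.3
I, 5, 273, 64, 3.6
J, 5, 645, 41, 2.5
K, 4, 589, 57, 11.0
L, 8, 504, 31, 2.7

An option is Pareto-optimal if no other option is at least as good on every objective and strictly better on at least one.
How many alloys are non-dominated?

4

A: dominated by H (corrosion resistance 8≥7, yield strength 888≥708, cost 22≤60, density 3.3≤6.2).
B: not dominated (best cost).
C: dominated by H (corrosion resistance 8≥5, yield strength 888≥571, cost 22≤25, density 3.3≤4.5).
D: dominated by A (corrosion resistance 7≥5, yield strength 708≥569, cost 60≤68, density 6.2≤6.7).
E: dominated by H (corrosion resistance 8≥8, yield strength 888≥651, cost 22≤75, density 3.3≤9.6).
F: dominated by C (corrosion resistance 5≥4, yield strength 571≥550, cost 25≤36, density 4.5≤8.3).
G: dominated by H (corrosion resistance 8≥7, yield strength 888≥285, cost 22≤40, density 3.3≤3.3).
H: not dominated (best yield strength).
I: dominated by G (corrosion resistance 7≥5, yield strength 285≥273, cost 40≤64, density 3.3≤3.6).
J: not dominated (best density).
K: dominated by H (corrosion resistance 8≥4, yield strength 888≥589, cost 22≤57, density 3.3≤11.0).
L: not dominated.
Pareto-optimal: B, H, J, L → 4.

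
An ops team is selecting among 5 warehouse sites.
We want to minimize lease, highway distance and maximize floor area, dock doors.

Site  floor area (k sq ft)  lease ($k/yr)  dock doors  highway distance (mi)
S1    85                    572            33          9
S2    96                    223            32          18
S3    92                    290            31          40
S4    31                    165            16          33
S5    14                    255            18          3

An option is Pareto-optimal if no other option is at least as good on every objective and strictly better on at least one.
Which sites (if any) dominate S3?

S2: floor area 96≥92, lease 223≤290, dock doors 32≥31, highway distance 18≤40 — dominates S3.
Others (S1, S4, S5) are each worse than S3 on at least one objective.

S2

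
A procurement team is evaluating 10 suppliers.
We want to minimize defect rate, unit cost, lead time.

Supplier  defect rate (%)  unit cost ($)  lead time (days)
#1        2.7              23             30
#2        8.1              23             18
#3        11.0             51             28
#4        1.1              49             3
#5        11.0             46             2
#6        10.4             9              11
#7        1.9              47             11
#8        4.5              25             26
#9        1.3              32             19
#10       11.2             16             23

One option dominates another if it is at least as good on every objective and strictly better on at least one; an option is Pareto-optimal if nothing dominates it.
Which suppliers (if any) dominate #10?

#6: defect rate 10.4≤11.2, unit cost 9≤16, lead time 11≤23 — dominates #10.
Others (#1, #2, #3, #4, #5, #7, #8, #9) are each worse than #10 on at least one objective.

#6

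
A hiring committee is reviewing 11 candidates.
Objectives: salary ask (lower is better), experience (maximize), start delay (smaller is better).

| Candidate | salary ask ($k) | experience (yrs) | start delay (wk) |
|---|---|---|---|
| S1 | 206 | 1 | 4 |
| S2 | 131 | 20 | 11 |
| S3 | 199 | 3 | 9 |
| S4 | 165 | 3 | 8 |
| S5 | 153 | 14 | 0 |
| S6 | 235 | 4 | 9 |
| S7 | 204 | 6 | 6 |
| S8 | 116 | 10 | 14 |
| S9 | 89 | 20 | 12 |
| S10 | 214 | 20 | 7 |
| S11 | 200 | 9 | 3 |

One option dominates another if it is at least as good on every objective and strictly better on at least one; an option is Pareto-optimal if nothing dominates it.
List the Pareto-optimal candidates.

S1: dominated by S5 (salary ask 153≤206, experience 14≥1, start delay 0≤4).
S2: not dominated.
S3: dominated by S4 (salary ask 165≤199, experience 3≥3, start delay 8≤9).
S4: dominated by S5 (salary ask 153≤165, experience 14≥3, start delay 0≤8).
S5: not dominated (best start delay).
S6: dominated by S5 (salary ask 153≤235, experience 14≥4, start delay 0≤9).
S7: dominated by S5 (salary ask 153≤204, experience 14≥6, start delay 0≤6).
S8: dominated by S9 (salary ask 89≤116, experience 20≥10, start delay 12≤14).
S9: not dominated (best salary ask).
S10: not dominated.
S11: dominated by S5 (salary ask 153≤200, experience 14≥9, start delay 0≤3).

S2, S5, S9, S10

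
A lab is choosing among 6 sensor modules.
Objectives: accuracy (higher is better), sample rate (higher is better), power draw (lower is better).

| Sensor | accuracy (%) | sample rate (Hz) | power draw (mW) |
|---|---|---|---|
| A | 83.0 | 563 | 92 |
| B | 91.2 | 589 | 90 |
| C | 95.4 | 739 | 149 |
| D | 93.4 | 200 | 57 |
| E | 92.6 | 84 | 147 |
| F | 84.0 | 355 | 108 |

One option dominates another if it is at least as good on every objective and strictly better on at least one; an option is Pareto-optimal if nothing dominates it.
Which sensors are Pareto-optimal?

A: dominated by B (accuracy 91.2≥83.0, sample rate 589≥563, power draw 90≤92).
B: not dominated.
C: not dominated (best accuracy).
D: not dominated (best power draw).
E: dominated by D (accuracy 93.4≥92.6, sample rate 200≥84, power draw 57≤147).
F: dominated by B (accuracy 91.2≥84.0, sample rate 589≥355, power draw 90≤108).

B, C, D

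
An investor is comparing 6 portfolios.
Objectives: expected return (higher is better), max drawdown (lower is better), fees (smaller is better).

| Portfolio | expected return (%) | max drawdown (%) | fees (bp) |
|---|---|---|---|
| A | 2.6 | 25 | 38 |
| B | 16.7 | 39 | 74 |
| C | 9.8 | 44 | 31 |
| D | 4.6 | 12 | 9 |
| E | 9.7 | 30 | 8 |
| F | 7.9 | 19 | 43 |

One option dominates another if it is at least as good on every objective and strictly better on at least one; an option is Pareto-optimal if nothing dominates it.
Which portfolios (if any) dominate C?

A: worse on expected return (2.6 vs 9.8).
B: worse on fees (74 vs 31).
D: worse on expected return (4.6 vs 9.8).
E: worse on expected return (9.7 vs 9.8).
F: worse on expected return (7.9 vs 9.8).
No option dominates C.

none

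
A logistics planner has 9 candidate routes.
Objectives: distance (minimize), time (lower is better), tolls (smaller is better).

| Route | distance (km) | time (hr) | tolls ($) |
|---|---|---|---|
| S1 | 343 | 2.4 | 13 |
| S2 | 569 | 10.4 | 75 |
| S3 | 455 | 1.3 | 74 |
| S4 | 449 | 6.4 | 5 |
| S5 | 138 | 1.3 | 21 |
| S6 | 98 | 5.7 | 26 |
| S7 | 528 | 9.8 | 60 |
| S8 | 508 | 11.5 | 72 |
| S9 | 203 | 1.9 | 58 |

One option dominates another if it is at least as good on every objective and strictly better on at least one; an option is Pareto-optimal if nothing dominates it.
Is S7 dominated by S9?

Yes

S9 vs S7: distance 203≤528, time 1.9≤9.8, tolls 58≤60 — S9 is at least as good on every objective with at least one strict improvement.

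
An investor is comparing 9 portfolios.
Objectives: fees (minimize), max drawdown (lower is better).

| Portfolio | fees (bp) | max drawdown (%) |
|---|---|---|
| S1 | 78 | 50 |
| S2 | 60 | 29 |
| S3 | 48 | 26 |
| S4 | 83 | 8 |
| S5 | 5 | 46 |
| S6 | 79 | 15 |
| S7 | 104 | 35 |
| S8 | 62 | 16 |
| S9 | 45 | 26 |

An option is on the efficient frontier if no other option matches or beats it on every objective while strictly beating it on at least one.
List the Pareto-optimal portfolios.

S1: dominated by S2 (fees 60≤78, max drawdown 29≤50).
S2: dominated by S3 (fees 48≤60, max drawdown 26≤29).
S3: dominated by S9 (fees 45≤48, max drawdown 26≤26).
S4: not dominated (best max drawdown).
S5: not dominated (best fees).
S6: not dominated.
S7: dominated by S2 (fees 60≤104, max drawdown 29≤35).
S8: not dominated.
S9: not dominated.

S4, S5, S6, S8, S9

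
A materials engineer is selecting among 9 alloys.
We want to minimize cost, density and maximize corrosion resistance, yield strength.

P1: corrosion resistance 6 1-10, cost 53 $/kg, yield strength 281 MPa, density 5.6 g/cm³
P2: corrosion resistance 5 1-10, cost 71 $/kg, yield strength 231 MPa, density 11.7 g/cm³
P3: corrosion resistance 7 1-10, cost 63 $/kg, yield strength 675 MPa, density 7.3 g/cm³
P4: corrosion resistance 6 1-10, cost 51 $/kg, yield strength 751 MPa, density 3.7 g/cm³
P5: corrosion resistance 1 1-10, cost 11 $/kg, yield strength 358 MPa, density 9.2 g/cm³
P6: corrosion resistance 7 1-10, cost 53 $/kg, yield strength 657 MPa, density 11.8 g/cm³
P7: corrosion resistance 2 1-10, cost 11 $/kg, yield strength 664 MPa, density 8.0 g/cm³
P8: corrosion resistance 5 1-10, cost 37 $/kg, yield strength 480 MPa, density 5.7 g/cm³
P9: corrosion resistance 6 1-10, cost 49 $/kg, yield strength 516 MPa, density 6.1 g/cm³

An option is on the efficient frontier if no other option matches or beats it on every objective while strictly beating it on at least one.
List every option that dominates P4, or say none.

P1: worse on cost (53 vs 51).
P2: worse on corrosion resistance (5 vs 6).
P3: worse on cost (63 vs 51).
P5: worse on corrosion resistance (1 vs 6).
P6: worse on cost (53 vs 51).
P7: worse on corrosion resistance (2 vs 6).
P8: worse on corrosion resistance (5 vs 6).
P9: worse on yield strength (516 vs 751).
No option dominates P4.

none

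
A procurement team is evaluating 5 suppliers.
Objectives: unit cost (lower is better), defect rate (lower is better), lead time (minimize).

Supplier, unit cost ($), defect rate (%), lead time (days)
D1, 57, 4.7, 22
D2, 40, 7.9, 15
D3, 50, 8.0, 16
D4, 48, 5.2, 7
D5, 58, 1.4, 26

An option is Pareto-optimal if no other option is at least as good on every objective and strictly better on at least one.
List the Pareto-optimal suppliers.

D1, D2, D4, D5

D1: not dominated.
D2: not dominated (best unit cost).
D3: dominated by D2 (unit cost 40≤50, defect rate 7.9≤8.0, lead time 15≤16).
D4: not dominated (best lead time).
D5: not dominated (best defect rate).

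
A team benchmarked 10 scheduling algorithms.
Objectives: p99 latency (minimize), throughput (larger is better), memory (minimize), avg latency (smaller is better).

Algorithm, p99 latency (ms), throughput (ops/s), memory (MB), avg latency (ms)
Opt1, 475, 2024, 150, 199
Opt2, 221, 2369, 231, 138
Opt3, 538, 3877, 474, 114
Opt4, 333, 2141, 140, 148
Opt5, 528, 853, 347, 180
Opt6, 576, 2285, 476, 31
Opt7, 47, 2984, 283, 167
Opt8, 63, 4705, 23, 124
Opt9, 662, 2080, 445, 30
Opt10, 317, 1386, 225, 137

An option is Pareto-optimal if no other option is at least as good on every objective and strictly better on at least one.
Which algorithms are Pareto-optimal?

Opt1: dominated by Opt4 (p99 latency 333≤475, throughput 2141≥2024, memory 140≤150, avg latency 148≤199).
Opt2: dominated by Opt8 (p99 latency 63≤221, throughput 4705≥2369, memory 23≤231, avg latency 124≤138).
Opt3: not dominated.
Opt4: dominated by Opt8 (p99 latency 63≤333, throughput 4705≥2141, memory 23≤140, avg latency 124≤148).
Opt5: dominated by Opt2 (p99 latency 221≤528, throughput 2369≥853, memory 231≤347, avg latency 138≤180).
Opt6: not dominated.
Opt7: not dominated (best p99 latency).
Opt8: not dominated (best throughput).
Opt9: not dominated (best avg latency).
Opt10: dominated by Opt8 (p99 latency 63≤317, throughput 4705≥1386, memory 23≤225, avg latency 124≤137).

Opt3, Opt6, Opt7, Opt8, Opt9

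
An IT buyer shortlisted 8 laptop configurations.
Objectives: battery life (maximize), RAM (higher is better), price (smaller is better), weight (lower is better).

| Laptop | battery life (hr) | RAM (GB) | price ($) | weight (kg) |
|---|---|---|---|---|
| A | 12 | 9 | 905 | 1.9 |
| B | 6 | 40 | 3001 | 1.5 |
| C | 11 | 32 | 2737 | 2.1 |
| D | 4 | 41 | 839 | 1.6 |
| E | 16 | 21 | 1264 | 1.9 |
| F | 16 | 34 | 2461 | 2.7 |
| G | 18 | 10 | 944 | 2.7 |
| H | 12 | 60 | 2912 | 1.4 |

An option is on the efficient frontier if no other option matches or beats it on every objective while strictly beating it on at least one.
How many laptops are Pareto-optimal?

7

A: not dominated.
B: dominated by H (battery life 12≥6, RAM 60≥40, price 2912≤3001, weight 1.4≤1.5).
C: not dominated.
D: not dominated (best price).
E: not dominated.
F: not dominated.
G: not dominated (best battery life).
H: not dominated (best RAM).
Pareto-optimal: A, C, D, E, F, G, H → 7.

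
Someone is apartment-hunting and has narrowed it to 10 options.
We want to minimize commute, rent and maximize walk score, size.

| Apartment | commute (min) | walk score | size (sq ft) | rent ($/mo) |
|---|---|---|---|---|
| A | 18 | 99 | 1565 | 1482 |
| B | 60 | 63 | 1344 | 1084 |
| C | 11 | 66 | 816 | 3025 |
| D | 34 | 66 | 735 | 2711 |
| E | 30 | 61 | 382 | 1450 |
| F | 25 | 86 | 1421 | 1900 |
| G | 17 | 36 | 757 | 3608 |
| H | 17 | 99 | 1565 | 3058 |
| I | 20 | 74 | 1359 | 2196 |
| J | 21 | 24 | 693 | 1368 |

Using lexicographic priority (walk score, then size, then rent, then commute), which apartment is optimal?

A

First maximize walk score: best is 99, kept {A, H}.
Then maximize size: best is 1565, kept {A, H}.
Then minimize rent: best is 1482, kept {A}.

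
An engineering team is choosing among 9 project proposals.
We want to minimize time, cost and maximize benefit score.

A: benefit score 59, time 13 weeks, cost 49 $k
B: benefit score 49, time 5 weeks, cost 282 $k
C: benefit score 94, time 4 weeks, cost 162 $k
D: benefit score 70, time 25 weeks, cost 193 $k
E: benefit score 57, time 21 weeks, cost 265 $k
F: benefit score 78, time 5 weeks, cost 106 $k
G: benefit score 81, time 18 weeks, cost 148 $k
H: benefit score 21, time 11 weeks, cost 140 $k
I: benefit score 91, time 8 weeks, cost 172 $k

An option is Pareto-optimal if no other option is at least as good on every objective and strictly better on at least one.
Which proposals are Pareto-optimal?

A: not dominated (best cost).
B: dominated by C (benefit score 94≥49, time 4≤5, cost 162≤282).
C: not dominated (best benefit score).
D: dominated by C (benefit score 94≥70, time 4≤25, cost 162≤193).
E: dominated by A (benefit score 59≥57, time 13≤21, cost 49≤265).
F: not dominated.
G: not dominated.
H: dominated by F (benefit score 78≥21, time 5≤11, cost 106≤140).
I: dominated by C (benefit score 94≥91, time 4≤8, cost 162≤172).

A, C, F, G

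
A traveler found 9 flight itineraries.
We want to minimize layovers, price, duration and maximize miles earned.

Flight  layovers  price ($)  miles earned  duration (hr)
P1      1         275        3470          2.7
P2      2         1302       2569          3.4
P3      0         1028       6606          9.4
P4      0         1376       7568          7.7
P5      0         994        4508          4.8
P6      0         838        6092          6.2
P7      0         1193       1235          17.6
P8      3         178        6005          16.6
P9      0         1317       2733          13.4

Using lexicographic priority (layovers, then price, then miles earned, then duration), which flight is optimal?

P6

First minimize layovers: best is 0, kept {P3, P4, P5, P6, P7, P9}.
Then minimize price: best is 838, kept {P6}.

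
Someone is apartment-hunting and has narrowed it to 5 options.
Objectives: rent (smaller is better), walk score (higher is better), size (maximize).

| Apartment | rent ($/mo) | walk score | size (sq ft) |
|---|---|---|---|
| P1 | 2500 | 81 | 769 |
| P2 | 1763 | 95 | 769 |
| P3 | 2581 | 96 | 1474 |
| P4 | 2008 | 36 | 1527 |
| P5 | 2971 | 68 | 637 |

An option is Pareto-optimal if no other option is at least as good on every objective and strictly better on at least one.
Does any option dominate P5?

Yes

P1 vs P5: rent 2500≤2971, walk score 81≥68, size 769≥637 — P1 is at least as good on every objective and strictly better on at least one, so P1 dominates P5.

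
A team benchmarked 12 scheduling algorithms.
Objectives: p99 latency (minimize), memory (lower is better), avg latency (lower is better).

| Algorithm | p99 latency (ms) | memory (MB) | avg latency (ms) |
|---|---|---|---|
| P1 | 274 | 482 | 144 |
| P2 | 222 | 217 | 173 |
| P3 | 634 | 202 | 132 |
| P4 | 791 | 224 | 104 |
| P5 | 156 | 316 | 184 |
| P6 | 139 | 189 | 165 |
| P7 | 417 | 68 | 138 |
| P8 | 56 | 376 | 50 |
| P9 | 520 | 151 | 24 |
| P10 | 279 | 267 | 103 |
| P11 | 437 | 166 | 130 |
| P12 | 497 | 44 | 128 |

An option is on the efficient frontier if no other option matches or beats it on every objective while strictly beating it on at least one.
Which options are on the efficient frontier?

P1: dominated by P8 (p99 latency 56≤274, memory 376≤482, avg latency 50≤144).
P2: dominated by P6 (p99 latency 139≤222, memory 189≤217, avg latency 165≤173).
P3: dominated by P9 (p99 latency 520≤634, memory 151≤202, avg latency 24≤132).
P4: dominated by P9 (p99 latency 520≤791, memory 151≤224, avg latency 24≤104).
P5: dominated by P6 (p99 latency 139≤156, memory 189≤316, avg latency 165≤184).
P6: not dominated.
P7: not dominated.
P8: not dominated (best p99 latency).
P9: not dominated (best avg latency).
P10: not dominated.
P11: not dominated.
P12: not dominated (best memory).

P6, P7, P8, P9, P10, P11, P12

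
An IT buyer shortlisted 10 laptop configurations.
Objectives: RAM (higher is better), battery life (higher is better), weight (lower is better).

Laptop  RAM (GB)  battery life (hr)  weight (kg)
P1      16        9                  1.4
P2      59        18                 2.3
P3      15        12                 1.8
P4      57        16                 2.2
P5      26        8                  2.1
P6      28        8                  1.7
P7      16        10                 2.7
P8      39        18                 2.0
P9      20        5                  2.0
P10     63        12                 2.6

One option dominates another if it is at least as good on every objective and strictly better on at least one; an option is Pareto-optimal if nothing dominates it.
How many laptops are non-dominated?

P1: not dominated (best weight).
P2: not dominated.
P3: not dominated.
P4: not dominated.
P5: dominated by P6 (RAM 28≥26, battery life 8≥8, weight 1.7≤2.1).
P6: not dominated.
P7: dominated by P2 (RAM 59≥16, battery life 18≥10, weight 2.3≤2.7).
P8: not dominated.
P9: dominated by P6 (RAM 28≥20, battery life 8≥5, weight 1.7≤2.0).
P10: not dominated (best RAM).
Pareto-optimal: P1, P2, P3, P4, P6, P8, P10 → 7.

7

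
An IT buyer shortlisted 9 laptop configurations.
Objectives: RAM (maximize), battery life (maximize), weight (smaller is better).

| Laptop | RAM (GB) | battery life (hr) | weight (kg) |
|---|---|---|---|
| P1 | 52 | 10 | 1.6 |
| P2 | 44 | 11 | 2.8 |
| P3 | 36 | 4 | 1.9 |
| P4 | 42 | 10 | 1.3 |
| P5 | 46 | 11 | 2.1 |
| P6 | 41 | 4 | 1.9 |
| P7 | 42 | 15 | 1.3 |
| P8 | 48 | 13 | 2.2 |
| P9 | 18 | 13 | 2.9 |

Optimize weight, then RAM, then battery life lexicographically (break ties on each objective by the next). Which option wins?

First minimize weight: best is 1.3, kept {P4, P7}.
Then maximize RAM: best is 42, kept {P4, P7}.
Then maximize battery life: best is 15, kept {P7}.

P7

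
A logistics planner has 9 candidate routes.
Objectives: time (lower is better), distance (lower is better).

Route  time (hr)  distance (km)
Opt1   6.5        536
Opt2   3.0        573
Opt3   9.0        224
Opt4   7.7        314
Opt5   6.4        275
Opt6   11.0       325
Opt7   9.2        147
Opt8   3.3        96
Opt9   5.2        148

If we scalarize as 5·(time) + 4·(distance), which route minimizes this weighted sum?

Opt8

Opt1: 5·6.5 + 4·536 = 2176.5
Opt2: 5·3.0 + 4·573 = 2307.0
Opt3: 5·9.0 + 4·224 = 941.0
Opt4: 5·7.7 + 4·314 = 1294.5
Opt5: 5·6.4 + 4·275 = 1132.0
Opt6: 5·11.0 + 4·325 = 1355.0
Opt7: 5·9.2 + 4·147 = 634.0
Opt8: 5·3.3 + 4·96 = 400.5
Opt9: 5·5.2 + 4·148 = 618.0
Lowest: Opt8 at 400.5.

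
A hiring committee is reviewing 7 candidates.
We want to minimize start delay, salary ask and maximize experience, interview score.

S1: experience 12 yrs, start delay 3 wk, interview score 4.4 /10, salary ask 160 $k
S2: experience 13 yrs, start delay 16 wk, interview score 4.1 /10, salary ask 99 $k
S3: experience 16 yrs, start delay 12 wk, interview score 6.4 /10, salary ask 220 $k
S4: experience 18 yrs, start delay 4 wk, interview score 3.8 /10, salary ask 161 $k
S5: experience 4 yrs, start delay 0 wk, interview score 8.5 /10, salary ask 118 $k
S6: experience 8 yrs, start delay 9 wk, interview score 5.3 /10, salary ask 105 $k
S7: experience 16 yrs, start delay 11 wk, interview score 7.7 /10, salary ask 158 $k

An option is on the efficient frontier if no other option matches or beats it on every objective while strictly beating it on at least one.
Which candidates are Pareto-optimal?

S1: not dominated.
S2: not dominated (best salary ask).
S3: dominated by S7 (experience 16≥16, start delay 11≤12, interview score 7.7≥6.4, salary ask 158≤220).
S4: not dominated (best experience).
S5: not dominated (best start delay).
S6: not dominated.
S7: not dominated.

S1, S2, S4, S5, S6, S7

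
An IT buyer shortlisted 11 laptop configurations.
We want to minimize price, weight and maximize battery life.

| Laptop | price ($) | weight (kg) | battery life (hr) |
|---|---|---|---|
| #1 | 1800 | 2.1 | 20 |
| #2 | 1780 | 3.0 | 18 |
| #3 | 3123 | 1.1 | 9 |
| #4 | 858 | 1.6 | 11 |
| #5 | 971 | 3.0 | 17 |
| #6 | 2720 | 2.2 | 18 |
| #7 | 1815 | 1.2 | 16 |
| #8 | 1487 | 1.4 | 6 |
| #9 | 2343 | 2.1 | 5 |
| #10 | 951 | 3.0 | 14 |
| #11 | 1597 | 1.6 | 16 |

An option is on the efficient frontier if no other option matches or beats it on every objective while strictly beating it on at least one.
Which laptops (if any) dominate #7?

#1: worse on weight (2.1 vs 1.2).
#2: worse on weight (3.0 vs 1.2).
#3: worse on price (3123 vs 1815).
#4: worse on weight (1.6 vs 1.2).
#5: worse on weight (3.0 vs 1.2).
#6: worse on price (2720 vs 1815).
#8: worse on weight (1.4 vs 1.2).
#9: worse on price (2343 vs 1815).
#10: worse on weight (3.0 vs 1.2).
#11: worse on weight (1.6 vs 1.2).
No option dominates #7.

none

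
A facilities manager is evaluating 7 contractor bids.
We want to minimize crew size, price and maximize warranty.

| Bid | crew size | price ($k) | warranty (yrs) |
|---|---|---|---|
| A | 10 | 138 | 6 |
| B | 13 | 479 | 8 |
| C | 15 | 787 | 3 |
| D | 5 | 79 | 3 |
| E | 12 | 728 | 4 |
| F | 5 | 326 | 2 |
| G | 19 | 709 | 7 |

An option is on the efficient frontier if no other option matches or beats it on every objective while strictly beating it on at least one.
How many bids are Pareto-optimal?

A: not dominated.
B: not dominated (best warranty).
C: dominated by A (crew size 10≤15, price 138≤787, warranty 6≥3).
D: not dominated (best price).
E: dominated by A (crew size 10≤12, price 138≤728, warranty 6≥4).
F: dominated by D (crew size 5≤5, price 79≤326, warranty 3≥2).
G: dominated by B (crew size 13≤19, price 479≤709, warranty 8≥7).
Pareto-optimal: A, B, D → 3.

3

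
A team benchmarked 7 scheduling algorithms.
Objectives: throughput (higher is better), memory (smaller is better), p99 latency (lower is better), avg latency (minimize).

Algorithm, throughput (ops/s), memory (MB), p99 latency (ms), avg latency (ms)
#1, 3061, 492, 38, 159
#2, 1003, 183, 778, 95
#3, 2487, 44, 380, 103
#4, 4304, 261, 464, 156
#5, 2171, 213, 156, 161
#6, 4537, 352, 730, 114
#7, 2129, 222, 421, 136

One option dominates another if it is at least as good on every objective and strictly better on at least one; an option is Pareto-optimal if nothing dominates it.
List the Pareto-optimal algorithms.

#1, #2, #3, #4, #5, #6

#1: not dominated (best p99 latency).
#2: not dominated (best avg latency).
#3: not dominated (best memory).
#4: not dominated.
#5: not dominated.
#6: not dominated (best throughput).
#7: dominated by #3 (throughput 2487≥2129, memory 44≤222, p99 latency 380≤421, avg latency 103≤136).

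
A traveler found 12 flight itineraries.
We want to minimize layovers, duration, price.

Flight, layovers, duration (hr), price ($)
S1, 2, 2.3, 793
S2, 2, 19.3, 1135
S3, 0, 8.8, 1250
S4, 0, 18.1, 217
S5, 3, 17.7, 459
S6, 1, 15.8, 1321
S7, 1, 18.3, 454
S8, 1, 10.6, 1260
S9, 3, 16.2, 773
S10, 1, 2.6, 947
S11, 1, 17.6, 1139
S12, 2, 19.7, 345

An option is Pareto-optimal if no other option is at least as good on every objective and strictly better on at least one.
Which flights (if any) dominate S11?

S10

S10: layovers 1≤1, duration 2.6≤17.6, price 947≤1139 — dominates S11.
Others (S1, S2, S3, S4, S5, S6, S7, S8, S9, S12) are each worse than S11 on at least one objective.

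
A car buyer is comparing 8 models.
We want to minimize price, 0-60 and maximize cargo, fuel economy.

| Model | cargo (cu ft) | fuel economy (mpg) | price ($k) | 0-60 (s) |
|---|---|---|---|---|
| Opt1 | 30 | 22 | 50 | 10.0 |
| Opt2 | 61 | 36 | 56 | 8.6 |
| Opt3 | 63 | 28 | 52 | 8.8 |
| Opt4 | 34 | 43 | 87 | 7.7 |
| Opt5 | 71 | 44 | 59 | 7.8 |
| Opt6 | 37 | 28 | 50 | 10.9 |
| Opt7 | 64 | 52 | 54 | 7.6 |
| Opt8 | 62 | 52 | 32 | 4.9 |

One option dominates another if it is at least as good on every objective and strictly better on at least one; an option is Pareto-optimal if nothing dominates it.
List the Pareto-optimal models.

Opt3, Opt5, Opt7, Opt8

Opt1: dominated by Opt8 (cargo 62≥30, fuel economy 52≥22, price 32≤50, 0-60 4.9≤10.0).
Opt2: dominated by Opt7 (cargo 64≥61, fuel economy 52≥36, price 54≤56, 0-60 7.6≤8.6).
Opt3: not dominated.
Opt4: dominated by Opt7 (cargo 64≥34, fuel economy 52≥43, price 54≤87, 0-60 7.6≤7.7).
Opt5: not dominated (best cargo).
Opt6: dominated by Opt8 (cargo 62≥37, fuel economy 52≥28, price 32≤50, 0-60 4.9≤10.9).
Opt7: not dominated.
Opt8: not dominated (best price).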